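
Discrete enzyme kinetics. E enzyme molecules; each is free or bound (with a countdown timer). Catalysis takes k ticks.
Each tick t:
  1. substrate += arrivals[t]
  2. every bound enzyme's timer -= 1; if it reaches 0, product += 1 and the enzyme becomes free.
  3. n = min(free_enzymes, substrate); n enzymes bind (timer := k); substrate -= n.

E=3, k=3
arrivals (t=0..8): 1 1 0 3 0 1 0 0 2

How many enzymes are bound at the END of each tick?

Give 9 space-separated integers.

Answer: 1 2 2 3 3 3 2 1 3

Derivation:
t=0: arr=1 -> substrate=0 bound=1 product=0
t=1: arr=1 -> substrate=0 bound=2 product=0
t=2: arr=0 -> substrate=0 bound=2 product=0
t=3: arr=3 -> substrate=1 bound=3 product=1
t=4: arr=0 -> substrate=0 bound=3 product=2
t=5: arr=1 -> substrate=1 bound=3 product=2
t=6: arr=0 -> substrate=0 bound=2 product=4
t=7: arr=0 -> substrate=0 bound=1 product=5
t=8: arr=2 -> substrate=0 bound=3 product=5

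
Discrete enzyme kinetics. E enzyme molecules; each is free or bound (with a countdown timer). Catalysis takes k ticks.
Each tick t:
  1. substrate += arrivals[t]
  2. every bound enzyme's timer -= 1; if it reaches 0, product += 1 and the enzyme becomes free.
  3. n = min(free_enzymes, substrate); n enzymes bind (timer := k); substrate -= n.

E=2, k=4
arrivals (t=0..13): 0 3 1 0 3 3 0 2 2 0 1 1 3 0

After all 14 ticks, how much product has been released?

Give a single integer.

Answer: 6

Derivation:
t=0: arr=0 -> substrate=0 bound=0 product=0
t=1: arr=3 -> substrate=1 bound=2 product=0
t=2: arr=1 -> substrate=2 bound=2 product=0
t=3: arr=0 -> substrate=2 bound=2 product=0
t=4: arr=3 -> substrate=5 bound=2 product=0
t=5: arr=3 -> substrate=6 bound=2 product=2
t=6: arr=0 -> substrate=6 bound=2 product=2
t=7: arr=2 -> substrate=8 bound=2 product=2
t=8: arr=2 -> substrate=10 bound=2 product=2
t=9: arr=0 -> substrate=8 bound=2 product=4
t=10: arr=1 -> substrate=9 bound=2 product=4
t=11: arr=1 -> substrate=10 bound=2 product=4
t=12: arr=3 -> substrate=13 bound=2 product=4
t=13: arr=0 -> substrate=11 bound=2 product=6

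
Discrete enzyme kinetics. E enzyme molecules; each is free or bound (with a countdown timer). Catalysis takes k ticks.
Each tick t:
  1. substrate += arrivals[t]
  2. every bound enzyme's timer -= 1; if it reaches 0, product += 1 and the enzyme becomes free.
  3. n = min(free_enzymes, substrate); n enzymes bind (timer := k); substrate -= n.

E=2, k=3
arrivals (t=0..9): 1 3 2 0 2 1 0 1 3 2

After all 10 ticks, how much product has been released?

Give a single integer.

Answer: 5

Derivation:
t=0: arr=1 -> substrate=0 bound=1 product=0
t=1: arr=3 -> substrate=2 bound=2 product=0
t=2: arr=2 -> substrate=4 bound=2 product=0
t=3: arr=0 -> substrate=3 bound=2 product=1
t=4: arr=2 -> substrate=4 bound=2 product=2
t=5: arr=1 -> substrate=5 bound=2 product=2
t=6: arr=0 -> substrate=4 bound=2 product=3
t=7: arr=1 -> substrate=4 bound=2 product=4
t=8: arr=3 -> substrate=7 bound=2 product=4
t=9: arr=2 -> substrate=8 bound=2 product=5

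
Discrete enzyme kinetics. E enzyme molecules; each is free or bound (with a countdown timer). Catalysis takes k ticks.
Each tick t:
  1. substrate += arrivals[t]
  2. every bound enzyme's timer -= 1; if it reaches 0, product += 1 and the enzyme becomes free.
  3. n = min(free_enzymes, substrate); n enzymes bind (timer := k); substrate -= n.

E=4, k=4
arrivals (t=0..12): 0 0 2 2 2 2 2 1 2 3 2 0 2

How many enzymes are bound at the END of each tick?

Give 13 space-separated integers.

Answer: 0 0 2 4 4 4 4 4 4 4 4 4 4

Derivation:
t=0: arr=0 -> substrate=0 bound=0 product=0
t=1: arr=0 -> substrate=0 bound=0 product=0
t=2: arr=2 -> substrate=0 bound=2 product=0
t=3: arr=2 -> substrate=0 bound=4 product=0
t=4: arr=2 -> substrate=2 bound=4 product=0
t=5: arr=2 -> substrate=4 bound=4 product=0
t=6: arr=2 -> substrate=4 bound=4 product=2
t=7: arr=1 -> substrate=3 bound=4 product=4
t=8: arr=2 -> substrate=5 bound=4 product=4
t=9: arr=3 -> substrate=8 bound=4 product=4
t=10: arr=2 -> substrate=8 bound=4 product=6
t=11: arr=0 -> substrate=6 bound=4 product=8
t=12: arr=2 -> substrate=8 bound=4 product=8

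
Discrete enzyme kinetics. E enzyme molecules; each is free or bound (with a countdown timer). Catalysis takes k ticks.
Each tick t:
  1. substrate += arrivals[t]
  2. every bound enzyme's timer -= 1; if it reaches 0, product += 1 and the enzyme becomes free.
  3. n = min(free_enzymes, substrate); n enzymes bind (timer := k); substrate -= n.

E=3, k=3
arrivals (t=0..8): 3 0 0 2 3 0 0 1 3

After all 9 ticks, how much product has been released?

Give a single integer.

Answer: 6

Derivation:
t=0: arr=3 -> substrate=0 bound=3 product=0
t=1: arr=0 -> substrate=0 bound=3 product=0
t=2: arr=0 -> substrate=0 bound=3 product=0
t=3: arr=2 -> substrate=0 bound=2 product=3
t=4: arr=3 -> substrate=2 bound=3 product=3
t=5: arr=0 -> substrate=2 bound=3 product=3
t=6: arr=0 -> substrate=0 bound=3 product=5
t=7: arr=1 -> substrate=0 bound=3 product=6
t=8: arr=3 -> substrate=3 bound=3 product=6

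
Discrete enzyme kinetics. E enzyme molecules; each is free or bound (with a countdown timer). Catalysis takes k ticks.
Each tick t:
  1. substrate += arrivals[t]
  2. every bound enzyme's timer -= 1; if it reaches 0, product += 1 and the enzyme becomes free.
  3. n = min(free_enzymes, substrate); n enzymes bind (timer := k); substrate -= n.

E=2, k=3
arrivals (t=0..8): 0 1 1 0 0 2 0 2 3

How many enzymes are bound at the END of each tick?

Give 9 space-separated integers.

Answer: 0 1 2 2 1 2 2 2 2

Derivation:
t=0: arr=0 -> substrate=0 bound=0 product=0
t=1: arr=1 -> substrate=0 bound=1 product=0
t=2: arr=1 -> substrate=0 bound=2 product=0
t=3: arr=0 -> substrate=0 bound=2 product=0
t=4: arr=0 -> substrate=0 bound=1 product=1
t=5: arr=2 -> substrate=0 bound=2 product=2
t=6: arr=0 -> substrate=0 bound=2 product=2
t=7: arr=2 -> substrate=2 bound=2 product=2
t=8: arr=3 -> substrate=3 bound=2 product=4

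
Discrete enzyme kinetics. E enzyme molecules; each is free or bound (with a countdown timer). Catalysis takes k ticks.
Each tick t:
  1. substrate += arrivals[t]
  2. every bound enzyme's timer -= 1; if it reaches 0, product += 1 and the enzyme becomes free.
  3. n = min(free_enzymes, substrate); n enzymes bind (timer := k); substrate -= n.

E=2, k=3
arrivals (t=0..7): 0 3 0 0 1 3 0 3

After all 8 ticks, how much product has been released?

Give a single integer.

Answer: 4

Derivation:
t=0: arr=0 -> substrate=0 bound=0 product=0
t=1: arr=3 -> substrate=1 bound=2 product=0
t=2: arr=0 -> substrate=1 bound=2 product=0
t=3: arr=0 -> substrate=1 bound=2 product=0
t=4: arr=1 -> substrate=0 bound=2 product=2
t=5: arr=3 -> substrate=3 bound=2 product=2
t=6: arr=0 -> substrate=3 bound=2 product=2
t=7: arr=3 -> substrate=4 bound=2 product=4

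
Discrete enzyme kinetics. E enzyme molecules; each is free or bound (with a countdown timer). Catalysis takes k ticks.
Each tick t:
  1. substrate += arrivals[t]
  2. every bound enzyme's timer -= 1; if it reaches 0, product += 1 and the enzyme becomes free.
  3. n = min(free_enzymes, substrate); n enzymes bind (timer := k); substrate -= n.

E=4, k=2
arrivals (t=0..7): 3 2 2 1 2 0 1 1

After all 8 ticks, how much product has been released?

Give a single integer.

Answer: 10

Derivation:
t=0: arr=3 -> substrate=0 bound=3 product=0
t=1: arr=2 -> substrate=1 bound=4 product=0
t=2: arr=2 -> substrate=0 bound=4 product=3
t=3: arr=1 -> substrate=0 bound=4 product=4
t=4: arr=2 -> substrate=0 bound=3 product=7
t=5: arr=0 -> substrate=0 bound=2 product=8
t=6: arr=1 -> substrate=0 bound=1 product=10
t=7: arr=1 -> substrate=0 bound=2 product=10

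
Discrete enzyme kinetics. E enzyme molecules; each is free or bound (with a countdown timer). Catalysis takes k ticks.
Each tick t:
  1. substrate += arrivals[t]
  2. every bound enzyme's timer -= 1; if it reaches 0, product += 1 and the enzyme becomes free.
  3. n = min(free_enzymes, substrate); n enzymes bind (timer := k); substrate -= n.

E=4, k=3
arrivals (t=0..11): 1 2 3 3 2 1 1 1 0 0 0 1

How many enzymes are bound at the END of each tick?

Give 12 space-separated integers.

t=0: arr=1 -> substrate=0 bound=1 product=0
t=1: arr=2 -> substrate=0 bound=3 product=0
t=2: arr=3 -> substrate=2 bound=4 product=0
t=3: arr=3 -> substrate=4 bound=4 product=1
t=4: arr=2 -> substrate=4 bound=4 product=3
t=5: arr=1 -> substrate=4 bound=4 product=4
t=6: arr=1 -> substrate=4 bound=4 product=5
t=7: arr=1 -> substrate=3 bound=4 product=7
t=8: arr=0 -> substrate=2 bound=4 product=8
t=9: arr=0 -> substrate=1 bound=4 product=9
t=10: arr=0 -> substrate=0 bound=3 product=11
t=11: arr=1 -> substrate=0 bound=3 product=12

Answer: 1 3 4 4 4 4 4 4 4 4 3 3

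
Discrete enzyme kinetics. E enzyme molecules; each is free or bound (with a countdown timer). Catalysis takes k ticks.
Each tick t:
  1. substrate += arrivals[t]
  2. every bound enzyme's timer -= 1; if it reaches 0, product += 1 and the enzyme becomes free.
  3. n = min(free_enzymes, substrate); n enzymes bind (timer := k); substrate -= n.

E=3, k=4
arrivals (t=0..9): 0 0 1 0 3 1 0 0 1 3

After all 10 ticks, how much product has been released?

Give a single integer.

Answer: 3

Derivation:
t=0: arr=0 -> substrate=0 bound=0 product=0
t=1: arr=0 -> substrate=0 bound=0 product=0
t=2: arr=1 -> substrate=0 bound=1 product=0
t=3: arr=0 -> substrate=0 bound=1 product=0
t=4: arr=3 -> substrate=1 bound=3 product=0
t=5: arr=1 -> substrate=2 bound=3 product=0
t=6: arr=0 -> substrate=1 bound=3 product=1
t=7: arr=0 -> substrate=1 bound=3 product=1
t=8: arr=1 -> substrate=0 bound=3 product=3
t=9: arr=3 -> substrate=3 bound=3 product=3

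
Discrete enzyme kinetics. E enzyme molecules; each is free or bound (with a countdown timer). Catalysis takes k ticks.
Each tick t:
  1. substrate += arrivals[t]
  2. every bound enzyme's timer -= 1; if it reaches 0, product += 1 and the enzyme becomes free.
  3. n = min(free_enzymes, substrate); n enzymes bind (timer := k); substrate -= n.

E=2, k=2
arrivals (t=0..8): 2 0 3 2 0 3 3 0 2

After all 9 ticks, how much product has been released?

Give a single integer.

Answer: 8

Derivation:
t=0: arr=2 -> substrate=0 bound=2 product=0
t=1: arr=0 -> substrate=0 bound=2 product=0
t=2: arr=3 -> substrate=1 bound=2 product=2
t=3: arr=2 -> substrate=3 bound=2 product=2
t=4: arr=0 -> substrate=1 bound=2 product=4
t=5: arr=3 -> substrate=4 bound=2 product=4
t=6: arr=3 -> substrate=5 bound=2 product=6
t=7: arr=0 -> substrate=5 bound=2 product=6
t=8: arr=2 -> substrate=5 bound=2 product=8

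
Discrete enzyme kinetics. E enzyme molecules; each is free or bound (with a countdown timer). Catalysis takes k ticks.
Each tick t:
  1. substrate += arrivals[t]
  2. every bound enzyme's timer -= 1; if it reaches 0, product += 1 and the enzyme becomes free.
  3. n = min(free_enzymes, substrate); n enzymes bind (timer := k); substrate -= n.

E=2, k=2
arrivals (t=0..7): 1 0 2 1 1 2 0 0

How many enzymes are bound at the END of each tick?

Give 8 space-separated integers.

t=0: arr=1 -> substrate=0 bound=1 product=0
t=1: arr=0 -> substrate=0 bound=1 product=0
t=2: arr=2 -> substrate=0 bound=2 product=1
t=3: arr=1 -> substrate=1 bound=2 product=1
t=4: arr=1 -> substrate=0 bound=2 product=3
t=5: arr=2 -> substrate=2 bound=2 product=3
t=6: arr=0 -> substrate=0 bound=2 product=5
t=7: arr=0 -> substrate=0 bound=2 product=5

Answer: 1 1 2 2 2 2 2 2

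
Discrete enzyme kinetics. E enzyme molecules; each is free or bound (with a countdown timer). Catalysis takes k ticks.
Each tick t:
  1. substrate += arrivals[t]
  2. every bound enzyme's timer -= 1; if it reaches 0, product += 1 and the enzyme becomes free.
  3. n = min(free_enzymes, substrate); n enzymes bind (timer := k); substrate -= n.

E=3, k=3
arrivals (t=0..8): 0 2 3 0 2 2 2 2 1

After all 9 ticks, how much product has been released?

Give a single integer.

Answer: 6

Derivation:
t=0: arr=0 -> substrate=0 bound=0 product=0
t=1: arr=2 -> substrate=0 bound=2 product=0
t=2: arr=3 -> substrate=2 bound=3 product=0
t=3: arr=0 -> substrate=2 bound=3 product=0
t=4: arr=2 -> substrate=2 bound=3 product=2
t=5: arr=2 -> substrate=3 bound=3 product=3
t=6: arr=2 -> substrate=5 bound=3 product=3
t=7: arr=2 -> substrate=5 bound=3 product=5
t=8: arr=1 -> substrate=5 bound=3 product=6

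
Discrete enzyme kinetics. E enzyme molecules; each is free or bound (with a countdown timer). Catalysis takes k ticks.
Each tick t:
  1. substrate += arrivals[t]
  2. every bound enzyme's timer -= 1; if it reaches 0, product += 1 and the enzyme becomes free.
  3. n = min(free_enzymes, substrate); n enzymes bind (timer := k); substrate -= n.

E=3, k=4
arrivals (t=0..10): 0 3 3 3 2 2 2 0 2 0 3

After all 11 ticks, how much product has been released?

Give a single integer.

Answer: 6

Derivation:
t=0: arr=0 -> substrate=0 bound=0 product=0
t=1: arr=3 -> substrate=0 bound=3 product=0
t=2: arr=3 -> substrate=3 bound=3 product=0
t=3: arr=3 -> substrate=6 bound=3 product=0
t=4: arr=2 -> substrate=8 bound=3 product=0
t=5: arr=2 -> substrate=7 bound=3 product=3
t=6: arr=2 -> substrate=9 bound=3 product=3
t=7: arr=0 -> substrate=9 bound=3 product=3
t=8: arr=2 -> substrate=11 bound=3 product=3
t=9: arr=0 -> substrate=8 bound=3 product=6
t=10: arr=3 -> substrate=11 bound=3 product=6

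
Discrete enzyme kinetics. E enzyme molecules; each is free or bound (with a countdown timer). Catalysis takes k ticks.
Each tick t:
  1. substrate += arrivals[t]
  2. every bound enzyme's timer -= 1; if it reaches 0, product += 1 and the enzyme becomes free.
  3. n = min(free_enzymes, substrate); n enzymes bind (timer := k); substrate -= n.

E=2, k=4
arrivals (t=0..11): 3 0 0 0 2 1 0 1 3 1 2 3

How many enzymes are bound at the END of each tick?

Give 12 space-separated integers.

Answer: 2 2 2 2 2 2 2 2 2 2 2 2

Derivation:
t=0: arr=3 -> substrate=1 bound=2 product=0
t=1: arr=0 -> substrate=1 bound=2 product=0
t=2: arr=0 -> substrate=1 bound=2 product=0
t=3: arr=0 -> substrate=1 bound=2 product=0
t=4: arr=2 -> substrate=1 bound=2 product=2
t=5: arr=1 -> substrate=2 bound=2 product=2
t=6: arr=0 -> substrate=2 bound=2 product=2
t=7: arr=1 -> substrate=3 bound=2 product=2
t=8: arr=3 -> substrate=4 bound=2 product=4
t=9: arr=1 -> substrate=5 bound=2 product=4
t=10: arr=2 -> substrate=7 bound=2 product=4
t=11: arr=3 -> substrate=10 bound=2 product=4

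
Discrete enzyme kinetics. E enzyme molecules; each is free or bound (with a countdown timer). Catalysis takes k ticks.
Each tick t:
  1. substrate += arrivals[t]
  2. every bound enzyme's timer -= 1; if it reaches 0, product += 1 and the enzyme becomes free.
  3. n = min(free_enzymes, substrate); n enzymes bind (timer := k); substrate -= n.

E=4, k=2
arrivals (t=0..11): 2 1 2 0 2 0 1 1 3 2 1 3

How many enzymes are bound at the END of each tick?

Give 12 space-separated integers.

t=0: arr=2 -> substrate=0 bound=2 product=0
t=1: arr=1 -> substrate=0 bound=3 product=0
t=2: arr=2 -> substrate=0 bound=3 product=2
t=3: arr=0 -> substrate=0 bound=2 product=3
t=4: arr=2 -> substrate=0 bound=2 product=5
t=5: arr=0 -> substrate=0 bound=2 product=5
t=6: arr=1 -> substrate=0 bound=1 product=7
t=7: arr=1 -> substrate=0 bound=2 product=7
t=8: arr=3 -> substrate=0 bound=4 product=8
t=9: arr=2 -> substrate=1 bound=4 product=9
t=10: arr=1 -> substrate=0 bound=3 product=12
t=11: arr=3 -> substrate=1 bound=4 product=13

Answer: 2 3 3 2 2 2 1 2 4 4 3 4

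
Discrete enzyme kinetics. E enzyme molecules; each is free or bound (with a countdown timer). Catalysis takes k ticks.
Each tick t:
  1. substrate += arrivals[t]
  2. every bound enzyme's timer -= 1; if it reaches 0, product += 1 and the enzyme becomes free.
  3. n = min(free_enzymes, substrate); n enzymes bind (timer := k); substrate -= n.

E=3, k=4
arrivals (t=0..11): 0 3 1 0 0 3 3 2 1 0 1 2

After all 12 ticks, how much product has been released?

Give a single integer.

Answer: 6

Derivation:
t=0: arr=0 -> substrate=0 bound=0 product=0
t=1: arr=3 -> substrate=0 bound=3 product=0
t=2: arr=1 -> substrate=1 bound=3 product=0
t=3: arr=0 -> substrate=1 bound=3 product=0
t=4: arr=0 -> substrate=1 bound=3 product=0
t=5: arr=3 -> substrate=1 bound=3 product=3
t=6: arr=3 -> substrate=4 bound=3 product=3
t=7: arr=2 -> substrate=6 bound=3 product=3
t=8: arr=1 -> substrate=7 bound=3 product=3
t=9: arr=0 -> substrate=4 bound=3 product=6
t=10: arr=1 -> substrate=5 bound=3 product=6
t=11: arr=2 -> substrate=7 bound=3 product=6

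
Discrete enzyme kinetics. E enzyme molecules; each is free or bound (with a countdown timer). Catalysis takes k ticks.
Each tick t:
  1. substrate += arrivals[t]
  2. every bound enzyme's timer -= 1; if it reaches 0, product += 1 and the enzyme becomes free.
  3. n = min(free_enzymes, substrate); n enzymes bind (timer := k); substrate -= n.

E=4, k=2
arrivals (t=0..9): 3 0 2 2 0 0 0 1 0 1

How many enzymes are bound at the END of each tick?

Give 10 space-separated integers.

t=0: arr=3 -> substrate=0 bound=3 product=0
t=1: arr=0 -> substrate=0 bound=3 product=0
t=2: arr=2 -> substrate=0 bound=2 product=3
t=3: arr=2 -> substrate=0 bound=4 product=3
t=4: arr=0 -> substrate=0 bound=2 product=5
t=5: arr=0 -> substrate=0 bound=0 product=7
t=6: arr=0 -> substrate=0 bound=0 product=7
t=7: arr=1 -> substrate=0 bound=1 product=7
t=8: arr=0 -> substrate=0 bound=1 product=7
t=9: arr=1 -> substrate=0 bound=1 product=8

Answer: 3 3 2 4 2 0 0 1 1 1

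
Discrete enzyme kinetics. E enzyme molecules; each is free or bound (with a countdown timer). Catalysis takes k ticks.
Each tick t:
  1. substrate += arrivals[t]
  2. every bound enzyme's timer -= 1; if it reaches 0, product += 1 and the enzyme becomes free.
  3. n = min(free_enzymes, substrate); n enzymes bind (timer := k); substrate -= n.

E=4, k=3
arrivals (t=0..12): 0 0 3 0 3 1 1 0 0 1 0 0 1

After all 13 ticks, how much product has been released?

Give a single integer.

Answer: 9

Derivation:
t=0: arr=0 -> substrate=0 bound=0 product=0
t=1: arr=0 -> substrate=0 bound=0 product=0
t=2: arr=3 -> substrate=0 bound=3 product=0
t=3: arr=0 -> substrate=0 bound=3 product=0
t=4: arr=3 -> substrate=2 bound=4 product=0
t=5: arr=1 -> substrate=0 bound=4 product=3
t=6: arr=1 -> substrate=1 bound=4 product=3
t=7: arr=0 -> substrate=0 bound=4 product=4
t=8: arr=0 -> substrate=0 bound=1 product=7
t=9: arr=1 -> substrate=0 bound=2 product=7
t=10: arr=0 -> substrate=0 bound=1 product=8
t=11: arr=0 -> substrate=0 bound=1 product=8
t=12: arr=1 -> substrate=0 bound=1 product=9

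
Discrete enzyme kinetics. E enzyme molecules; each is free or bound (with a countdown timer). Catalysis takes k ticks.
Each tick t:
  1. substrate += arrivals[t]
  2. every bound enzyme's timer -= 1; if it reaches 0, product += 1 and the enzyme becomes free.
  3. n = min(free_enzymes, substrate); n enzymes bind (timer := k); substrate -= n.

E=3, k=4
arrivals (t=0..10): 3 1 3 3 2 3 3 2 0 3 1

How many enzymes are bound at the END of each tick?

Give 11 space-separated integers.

Answer: 3 3 3 3 3 3 3 3 3 3 3

Derivation:
t=0: arr=3 -> substrate=0 bound=3 product=0
t=1: arr=1 -> substrate=1 bound=3 product=0
t=2: arr=3 -> substrate=4 bound=3 product=0
t=3: arr=3 -> substrate=7 bound=3 product=0
t=4: arr=2 -> substrate=6 bound=3 product=3
t=5: arr=3 -> substrate=9 bound=3 product=3
t=6: arr=3 -> substrate=12 bound=3 product=3
t=7: arr=2 -> substrate=14 bound=3 product=3
t=8: arr=0 -> substrate=11 bound=3 product=6
t=9: arr=3 -> substrate=14 bound=3 product=6
t=10: arr=1 -> substrate=15 bound=3 product=6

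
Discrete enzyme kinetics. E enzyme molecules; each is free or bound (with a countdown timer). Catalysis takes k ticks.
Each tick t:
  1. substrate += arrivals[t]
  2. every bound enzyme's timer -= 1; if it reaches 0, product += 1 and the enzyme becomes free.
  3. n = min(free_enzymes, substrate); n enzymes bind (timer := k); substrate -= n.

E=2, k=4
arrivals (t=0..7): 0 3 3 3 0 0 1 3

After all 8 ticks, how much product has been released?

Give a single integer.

t=0: arr=0 -> substrate=0 bound=0 product=0
t=1: arr=3 -> substrate=1 bound=2 product=0
t=2: arr=3 -> substrate=4 bound=2 product=0
t=3: arr=3 -> substrate=7 bound=2 product=0
t=4: arr=0 -> substrate=7 bound=2 product=0
t=5: arr=0 -> substrate=5 bound=2 product=2
t=6: arr=1 -> substrate=6 bound=2 product=2
t=7: arr=3 -> substrate=9 bound=2 product=2

Answer: 2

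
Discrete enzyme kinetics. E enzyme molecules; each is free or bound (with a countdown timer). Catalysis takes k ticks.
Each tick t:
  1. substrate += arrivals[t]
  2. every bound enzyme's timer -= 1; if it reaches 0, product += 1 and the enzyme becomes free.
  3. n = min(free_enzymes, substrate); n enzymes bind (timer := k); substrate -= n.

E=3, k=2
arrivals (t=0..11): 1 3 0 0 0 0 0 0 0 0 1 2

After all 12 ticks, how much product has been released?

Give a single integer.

t=0: arr=1 -> substrate=0 bound=1 product=0
t=1: arr=3 -> substrate=1 bound=3 product=0
t=2: arr=0 -> substrate=0 bound=3 product=1
t=3: arr=0 -> substrate=0 bound=1 product=3
t=4: arr=0 -> substrate=0 bound=0 product=4
t=5: arr=0 -> substrate=0 bound=0 product=4
t=6: arr=0 -> substrate=0 bound=0 product=4
t=7: arr=0 -> substrate=0 bound=0 product=4
t=8: arr=0 -> substrate=0 bound=0 product=4
t=9: arr=0 -> substrate=0 bound=0 product=4
t=10: arr=1 -> substrate=0 bound=1 product=4
t=11: arr=2 -> substrate=0 bound=3 product=4

Answer: 4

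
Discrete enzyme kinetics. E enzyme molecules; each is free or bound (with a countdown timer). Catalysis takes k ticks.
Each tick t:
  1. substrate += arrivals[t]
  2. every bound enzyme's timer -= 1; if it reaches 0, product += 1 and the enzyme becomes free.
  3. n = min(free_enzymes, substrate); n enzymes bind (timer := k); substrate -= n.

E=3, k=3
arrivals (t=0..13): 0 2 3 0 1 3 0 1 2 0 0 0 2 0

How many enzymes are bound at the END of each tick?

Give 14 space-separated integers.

Answer: 0 2 3 3 3 3 3 3 3 3 3 3 3 3

Derivation:
t=0: arr=0 -> substrate=0 bound=0 product=0
t=1: arr=2 -> substrate=0 bound=2 product=0
t=2: arr=3 -> substrate=2 bound=3 product=0
t=3: arr=0 -> substrate=2 bound=3 product=0
t=4: arr=1 -> substrate=1 bound=3 product=2
t=5: arr=3 -> substrate=3 bound=3 product=3
t=6: arr=0 -> substrate=3 bound=3 product=3
t=7: arr=1 -> substrate=2 bound=3 product=5
t=8: arr=2 -> substrate=3 bound=3 product=6
t=9: arr=0 -> substrate=3 bound=3 product=6
t=10: arr=0 -> substrate=1 bound=3 product=8
t=11: arr=0 -> substrate=0 bound=3 product=9
t=12: arr=2 -> substrate=2 bound=3 product=9
t=13: arr=0 -> substrate=0 bound=3 product=11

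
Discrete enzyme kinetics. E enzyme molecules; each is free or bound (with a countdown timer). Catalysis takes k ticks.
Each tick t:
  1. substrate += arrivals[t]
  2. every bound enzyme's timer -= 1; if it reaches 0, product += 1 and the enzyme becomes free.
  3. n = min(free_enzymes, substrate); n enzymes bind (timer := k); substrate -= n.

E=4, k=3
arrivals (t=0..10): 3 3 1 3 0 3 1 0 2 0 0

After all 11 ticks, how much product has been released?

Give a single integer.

Answer: 12

Derivation:
t=0: arr=3 -> substrate=0 bound=3 product=0
t=1: arr=3 -> substrate=2 bound=4 product=0
t=2: arr=1 -> substrate=3 bound=4 product=0
t=3: arr=3 -> substrate=3 bound=4 product=3
t=4: arr=0 -> substrate=2 bound=4 product=4
t=5: arr=3 -> substrate=5 bound=4 product=4
t=6: arr=1 -> substrate=3 bound=4 product=7
t=7: arr=0 -> substrate=2 bound=4 product=8
t=8: arr=2 -> substrate=4 bound=4 product=8
t=9: arr=0 -> substrate=1 bound=4 product=11
t=10: arr=0 -> substrate=0 bound=4 product=12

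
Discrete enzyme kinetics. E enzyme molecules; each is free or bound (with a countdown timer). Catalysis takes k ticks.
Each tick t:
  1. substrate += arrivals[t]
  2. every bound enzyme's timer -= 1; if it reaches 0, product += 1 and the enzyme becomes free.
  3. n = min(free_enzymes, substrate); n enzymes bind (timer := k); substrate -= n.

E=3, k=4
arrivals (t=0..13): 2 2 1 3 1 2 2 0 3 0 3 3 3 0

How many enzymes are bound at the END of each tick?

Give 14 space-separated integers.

t=0: arr=2 -> substrate=0 bound=2 product=0
t=1: arr=2 -> substrate=1 bound=3 product=0
t=2: arr=1 -> substrate=2 bound=3 product=0
t=3: arr=3 -> substrate=5 bound=3 product=0
t=4: arr=1 -> substrate=4 bound=3 product=2
t=5: arr=2 -> substrate=5 bound=3 product=3
t=6: arr=2 -> substrate=7 bound=3 product=3
t=7: arr=0 -> substrate=7 bound=3 product=3
t=8: arr=3 -> substrate=8 bound=3 product=5
t=9: arr=0 -> substrate=7 bound=3 product=6
t=10: arr=3 -> substrate=10 bound=3 product=6
t=11: arr=3 -> substrate=13 bound=3 product=6
t=12: arr=3 -> substrate=14 bound=3 product=8
t=13: arr=0 -> substrate=13 bound=3 product=9

Answer: 2 3 3 3 3 3 3 3 3 3 3 3 3 3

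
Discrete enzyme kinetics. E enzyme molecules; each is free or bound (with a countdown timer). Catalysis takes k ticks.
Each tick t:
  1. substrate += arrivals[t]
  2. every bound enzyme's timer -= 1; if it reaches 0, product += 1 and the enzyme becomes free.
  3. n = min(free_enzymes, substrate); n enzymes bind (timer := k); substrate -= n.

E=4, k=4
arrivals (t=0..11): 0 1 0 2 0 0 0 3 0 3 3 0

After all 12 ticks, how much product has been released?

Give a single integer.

Answer: 6

Derivation:
t=0: arr=0 -> substrate=0 bound=0 product=0
t=1: arr=1 -> substrate=0 bound=1 product=0
t=2: arr=0 -> substrate=0 bound=1 product=0
t=3: arr=2 -> substrate=0 bound=3 product=0
t=4: arr=0 -> substrate=0 bound=3 product=0
t=5: arr=0 -> substrate=0 bound=2 product=1
t=6: arr=0 -> substrate=0 bound=2 product=1
t=7: arr=3 -> substrate=0 bound=3 product=3
t=8: arr=0 -> substrate=0 bound=3 product=3
t=9: arr=3 -> substrate=2 bound=4 product=3
t=10: arr=3 -> substrate=5 bound=4 product=3
t=11: arr=0 -> substrate=2 bound=4 product=6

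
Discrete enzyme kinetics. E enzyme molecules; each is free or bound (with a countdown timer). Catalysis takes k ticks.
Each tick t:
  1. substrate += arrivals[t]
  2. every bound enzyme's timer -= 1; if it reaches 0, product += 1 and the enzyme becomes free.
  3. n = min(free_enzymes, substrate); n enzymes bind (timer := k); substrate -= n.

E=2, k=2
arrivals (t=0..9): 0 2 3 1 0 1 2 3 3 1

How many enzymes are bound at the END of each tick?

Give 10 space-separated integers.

Answer: 0 2 2 2 2 2 2 2 2 2

Derivation:
t=0: arr=0 -> substrate=0 bound=0 product=0
t=1: arr=2 -> substrate=0 bound=2 product=0
t=2: arr=3 -> substrate=3 bound=2 product=0
t=3: arr=1 -> substrate=2 bound=2 product=2
t=4: arr=0 -> substrate=2 bound=2 product=2
t=5: arr=1 -> substrate=1 bound=2 product=4
t=6: arr=2 -> substrate=3 bound=2 product=4
t=7: arr=3 -> substrate=4 bound=2 product=6
t=8: arr=3 -> substrate=7 bound=2 product=6
t=9: arr=1 -> substrate=6 bound=2 product=8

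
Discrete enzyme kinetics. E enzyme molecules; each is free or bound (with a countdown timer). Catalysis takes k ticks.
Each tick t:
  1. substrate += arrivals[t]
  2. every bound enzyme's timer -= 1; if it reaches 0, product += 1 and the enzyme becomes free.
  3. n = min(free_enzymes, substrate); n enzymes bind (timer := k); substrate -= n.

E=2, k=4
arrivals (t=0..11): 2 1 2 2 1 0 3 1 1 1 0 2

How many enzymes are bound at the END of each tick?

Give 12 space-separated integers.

Answer: 2 2 2 2 2 2 2 2 2 2 2 2

Derivation:
t=0: arr=2 -> substrate=0 bound=2 product=0
t=1: arr=1 -> substrate=1 bound=2 product=0
t=2: arr=2 -> substrate=3 bound=2 product=0
t=3: arr=2 -> substrate=5 bound=2 product=0
t=4: arr=1 -> substrate=4 bound=2 product=2
t=5: arr=0 -> substrate=4 bound=2 product=2
t=6: arr=3 -> substrate=7 bound=2 product=2
t=7: arr=1 -> substrate=8 bound=2 product=2
t=8: arr=1 -> substrate=7 bound=2 product=4
t=9: arr=1 -> substrate=8 bound=2 product=4
t=10: arr=0 -> substrate=8 bound=2 product=4
t=11: arr=2 -> substrate=10 bound=2 product=4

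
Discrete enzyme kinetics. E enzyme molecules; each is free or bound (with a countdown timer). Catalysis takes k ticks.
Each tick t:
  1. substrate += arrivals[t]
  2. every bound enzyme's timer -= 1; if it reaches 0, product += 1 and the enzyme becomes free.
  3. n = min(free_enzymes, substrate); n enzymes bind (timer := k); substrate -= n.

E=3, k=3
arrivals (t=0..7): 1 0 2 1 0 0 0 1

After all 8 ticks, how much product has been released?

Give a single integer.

t=0: arr=1 -> substrate=0 bound=1 product=0
t=1: arr=0 -> substrate=0 bound=1 product=0
t=2: arr=2 -> substrate=0 bound=3 product=0
t=3: arr=1 -> substrate=0 bound=3 product=1
t=4: arr=0 -> substrate=0 bound=3 product=1
t=5: arr=0 -> substrate=0 bound=1 product=3
t=6: arr=0 -> substrate=0 bound=0 product=4
t=7: arr=1 -> substrate=0 bound=1 product=4

Answer: 4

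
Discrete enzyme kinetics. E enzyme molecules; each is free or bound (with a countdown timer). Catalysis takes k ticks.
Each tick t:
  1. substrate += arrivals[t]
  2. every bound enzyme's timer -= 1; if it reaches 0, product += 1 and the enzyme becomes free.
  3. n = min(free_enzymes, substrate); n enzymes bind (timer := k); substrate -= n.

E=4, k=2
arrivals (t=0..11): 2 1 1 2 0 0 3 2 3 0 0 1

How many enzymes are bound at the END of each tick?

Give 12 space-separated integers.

t=0: arr=2 -> substrate=0 bound=2 product=0
t=1: arr=1 -> substrate=0 bound=3 product=0
t=2: arr=1 -> substrate=0 bound=2 product=2
t=3: arr=2 -> substrate=0 bound=3 product=3
t=4: arr=0 -> substrate=0 bound=2 product=4
t=5: arr=0 -> substrate=0 bound=0 product=6
t=6: arr=3 -> substrate=0 bound=3 product=6
t=7: arr=2 -> substrate=1 bound=4 product=6
t=8: arr=3 -> substrate=1 bound=4 product=9
t=9: arr=0 -> substrate=0 bound=4 product=10
t=10: arr=0 -> substrate=0 bound=1 product=13
t=11: arr=1 -> substrate=0 bound=1 product=14

Answer: 2 3 2 3 2 0 3 4 4 4 1 1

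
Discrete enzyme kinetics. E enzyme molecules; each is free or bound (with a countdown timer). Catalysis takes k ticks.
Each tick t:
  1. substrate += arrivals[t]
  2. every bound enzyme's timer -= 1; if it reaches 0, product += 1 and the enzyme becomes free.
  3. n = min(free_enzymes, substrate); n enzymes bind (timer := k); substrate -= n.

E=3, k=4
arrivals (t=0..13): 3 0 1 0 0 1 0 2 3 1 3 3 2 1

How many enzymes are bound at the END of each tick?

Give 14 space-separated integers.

t=0: arr=3 -> substrate=0 bound=3 product=0
t=1: arr=0 -> substrate=0 bound=3 product=0
t=2: arr=1 -> substrate=1 bound=3 product=0
t=3: arr=0 -> substrate=1 bound=3 product=0
t=4: arr=0 -> substrate=0 bound=1 product=3
t=5: arr=1 -> substrate=0 bound=2 product=3
t=6: arr=0 -> substrate=0 bound=2 product=3
t=7: arr=2 -> substrate=1 bound=3 product=3
t=8: arr=3 -> substrate=3 bound=3 product=4
t=9: arr=1 -> substrate=3 bound=3 product=5
t=10: arr=3 -> substrate=6 bound=3 product=5
t=11: arr=3 -> substrate=8 bound=3 product=6
t=12: arr=2 -> substrate=9 bound=3 product=7
t=13: arr=1 -> substrate=9 bound=3 product=8

Answer: 3 3 3 3 1 2 2 3 3 3 3 3 3 3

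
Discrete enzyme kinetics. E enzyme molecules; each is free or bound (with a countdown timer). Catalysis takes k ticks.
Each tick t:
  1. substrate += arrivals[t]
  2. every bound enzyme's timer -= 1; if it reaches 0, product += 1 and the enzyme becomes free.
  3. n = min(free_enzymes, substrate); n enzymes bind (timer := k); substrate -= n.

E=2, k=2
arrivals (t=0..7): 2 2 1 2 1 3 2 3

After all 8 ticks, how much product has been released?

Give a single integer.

t=0: arr=2 -> substrate=0 bound=2 product=0
t=1: arr=2 -> substrate=2 bound=2 product=0
t=2: arr=1 -> substrate=1 bound=2 product=2
t=3: arr=2 -> substrate=3 bound=2 product=2
t=4: arr=1 -> substrate=2 bound=2 product=4
t=5: arr=3 -> substrate=5 bound=2 product=4
t=6: arr=2 -> substrate=5 bound=2 product=6
t=7: arr=3 -> substrate=8 bound=2 product=6

Answer: 6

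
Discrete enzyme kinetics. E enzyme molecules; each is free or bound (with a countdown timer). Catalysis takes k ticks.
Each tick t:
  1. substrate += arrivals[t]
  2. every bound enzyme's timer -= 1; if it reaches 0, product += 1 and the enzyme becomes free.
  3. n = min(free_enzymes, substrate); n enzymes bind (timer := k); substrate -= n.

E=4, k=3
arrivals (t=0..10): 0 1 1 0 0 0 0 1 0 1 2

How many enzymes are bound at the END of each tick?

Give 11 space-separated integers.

Answer: 0 1 2 2 1 0 0 1 1 2 3

Derivation:
t=0: arr=0 -> substrate=0 bound=0 product=0
t=1: arr=1 -> substrate=0 bound=1 product=0
t=2: arr=1 -> substrate=0 bound=2 product=0
t=3: arr=0 -> substrate=0 bound=2 product=0
t=4: arr=0 -> substrate=0 bound=1 product=1
t=5: arr=0 -> substrate=0 bound=0 product=2
t=6: arr=0 -> substrate=0 bound=0 product=2
t=7: arr=1 -> substrate=0 bound=1 product=2
t=8: arr=0 -> substrate=0 bound=1 product=2
t=9: arr=1 -> substrate=0 bound=2 product=2
t=10: arr=2 -> substrate=0 bound=3 product=3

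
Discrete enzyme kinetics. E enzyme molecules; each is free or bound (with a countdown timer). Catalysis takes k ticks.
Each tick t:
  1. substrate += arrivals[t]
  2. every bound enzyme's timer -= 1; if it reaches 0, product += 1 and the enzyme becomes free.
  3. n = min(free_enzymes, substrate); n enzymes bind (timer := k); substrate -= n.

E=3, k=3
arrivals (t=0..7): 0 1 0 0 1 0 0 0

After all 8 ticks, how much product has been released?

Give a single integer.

Answer: 2

Derivation:
t=0: arr=0 -> substrate=0 bound=0 product=0
t=1: arr=1 -> substrate=0 bound=1 product=0
t=2: arr=0 -> substrate=0 bound=1 product=0
t=3: arr=0 -> substrate=0 bound=1 product=0
t=4: arr=1 -> substrate=0 bound=1 product=1
t=5: arr=0 -> substrate=0 bound=1 product=1
t=6: arr=0 -> substrate=0 bound=1 product=1
t=7: arr=0 -> substrate=0 bound=0 product=2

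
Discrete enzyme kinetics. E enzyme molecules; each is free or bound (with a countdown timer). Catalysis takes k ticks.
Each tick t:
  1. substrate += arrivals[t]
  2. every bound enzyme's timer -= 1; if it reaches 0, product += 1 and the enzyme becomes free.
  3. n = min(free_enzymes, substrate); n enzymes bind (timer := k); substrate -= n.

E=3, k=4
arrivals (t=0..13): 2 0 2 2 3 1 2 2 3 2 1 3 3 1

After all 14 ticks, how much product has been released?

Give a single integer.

Answer: 8

Derivation:
t=0: arr=2 -> substrate=0 bound=2 product=0
t=1: arr=0 -> substrate=0 bound=2 product=0
t=2: arr=2 -> substrate=1 bound=3 product=0
t=3: arr=2 -> substrate=3 bound=3 product=0
t=4: arr=3 -> substrate=4 bound=3 product=2
t=5: arr=1 -> substrate=5 bound=3 product=2
t=6: arr=2 -> substrate=6 bound=3 product=3
t=7: arr=2 -> substrate=8 bound=3 product=3
t=8: arr=3 -> substrate=9 bound=3 product=5
t=9: arr=2 -> substrate=11 bound=3 product=5
t=10: arr=1 -> substrate=11 bound=3 product=6
t=11: arr=3 -> substrate=14 bound=3 product=6
t=12: arr=3 -> substrate=15 bound=3 product=8
t=13: arr=1 -> substrate=16 bound=3 product=8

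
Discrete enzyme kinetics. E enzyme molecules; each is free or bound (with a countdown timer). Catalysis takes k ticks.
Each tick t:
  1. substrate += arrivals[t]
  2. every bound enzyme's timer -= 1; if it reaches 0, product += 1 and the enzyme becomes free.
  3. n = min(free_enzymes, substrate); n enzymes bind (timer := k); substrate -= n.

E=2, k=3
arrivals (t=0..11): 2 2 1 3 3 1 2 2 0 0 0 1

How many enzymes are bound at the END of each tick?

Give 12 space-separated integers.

t=0: arr=2 -> substrate=0 bound=2 product=0
t=1: arr=2 -> substrate=2 bound=2 product=0
t=2: arr=1 -> substrate=3 bound=2 product=0
t=3: arr=3 -> substrate=4 bound=2 product=2
t=4: arr=3 -> substrate=7 bound=2 product=2
t=5: arr=1 -> substrate=8 bound=2 product=2
t=6: arr=2 -> substrate=8 bound=2 product=4
t=7: arr=2 -> substrate=10 bound=2 product=4
t=8: arr=0 -> substrate=10 bound=2 product=4
t=9: arr=0 -> substrate=8 bound=2 product=6
t=10: arr=0 -> substrate=8 bound=2 product=6
t=11: arr=1 -> substrate=9 bound=2 product=6

Answer: 2 2 2 2 2 2 2 2 2 2 2 2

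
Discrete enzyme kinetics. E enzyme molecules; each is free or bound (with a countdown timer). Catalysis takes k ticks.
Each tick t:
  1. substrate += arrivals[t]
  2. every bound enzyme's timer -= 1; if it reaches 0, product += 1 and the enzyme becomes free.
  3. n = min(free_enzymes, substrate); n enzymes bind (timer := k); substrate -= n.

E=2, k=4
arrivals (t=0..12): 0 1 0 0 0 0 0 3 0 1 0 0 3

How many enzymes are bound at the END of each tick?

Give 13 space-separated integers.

t=0: arr=0 -> substrate=0 bound=0 product=0
t=1: arr=1 -> substrate=0 bound=1 product=0
t=2: arr=0 -> substrate=0 bound=1 product=0
t=3: arr=0 -> substrate=0 bound=1 product=0
t=4: arr=0 -> substrate=0 bound=1 product=0
t=5: arr=0 -> substrate=0 bound=0 product=1
t=6: arr=0 -> substrate=0 bound=0 product=1
t=7: arr=3 -> substrate=1 bound=2 product=1
t=8: arr=0 -> substrate=1 bound=2 product=1
t=9: arr=1 -> substrate=2 bound=2 product=1
t=10: arr=0 -> substrate=2 bound=2 product=1
t=11: arr=0 -> substrate=0 bound=2 product=3
t=12: arr=3 -> substrate=3 bound=2 product=3

Answer: 0 1 1 1 1 0 0 2 2 2 2 2 2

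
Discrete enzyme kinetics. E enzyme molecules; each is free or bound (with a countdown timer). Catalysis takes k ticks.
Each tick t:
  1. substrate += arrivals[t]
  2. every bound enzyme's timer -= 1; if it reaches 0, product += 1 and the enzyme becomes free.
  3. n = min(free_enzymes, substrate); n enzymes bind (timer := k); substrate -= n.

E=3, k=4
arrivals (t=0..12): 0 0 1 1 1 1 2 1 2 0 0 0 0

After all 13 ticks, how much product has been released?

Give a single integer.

t=0: arr=0 -> substrate=0 bound=0 product=0
t=1: arr=0 -> substrate=0 bound=0 product=0
t=2: arr=1 -> substrate=0 bound=1 product=0
t=3: arr=1 -> substrate=0 bound=2 product=0
t=4: arr=1 -> substrate=0 bound=3 product=0
t=5: arr=1 -> substrate=1 bound=3 product=0
t=6: arr=2 -> substrate=2 bound=3 product=1
t=7: arr=1 -> substrate=2 bound=3 product=2
t=8: arr=2 -> substrate=3 bound=3 product=3
t=9: arr=0 -> substrate=3 bound=3 product=3
t=10: arr=0 -> substrate=2 bound=3 product=4
t=11: arr=0 -> substrate=1 bound=3 product=5
t=12: arr=0 -> substrate=0 bound=3 product=6

Answer: 6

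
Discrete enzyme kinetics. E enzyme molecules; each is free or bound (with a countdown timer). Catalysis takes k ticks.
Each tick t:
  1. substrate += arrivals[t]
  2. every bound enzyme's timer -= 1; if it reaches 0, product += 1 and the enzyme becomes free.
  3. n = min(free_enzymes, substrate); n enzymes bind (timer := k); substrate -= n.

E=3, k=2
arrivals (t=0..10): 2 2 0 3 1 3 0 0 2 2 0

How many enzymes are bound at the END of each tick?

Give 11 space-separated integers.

t=0: arr=2 -> substrate=0 bound=2 product=0
t=1: arr=2 -> substrate=1 bound=3 product=0
t=2: arr=0 -> substrate=0 bound=2 product=2
t=3: arr=3 -> substrate=1 bound=3 product=3
t=4: arr=1 -> substrate=1 bound=3 product=4
t=5: arr=3 -> substrate=2 bound=3 product=6
t=6: arr=0 -> substrate=1 bound=3 product=7
t=7: arr=0 -> substrate=0 bound=2 product=9
t=8: arr=2 -> substrate=0 bound=3 product=10
t=9: arr=2 -> substrate=1 bound=3 product=11
t=10: arr=0 -> substrate=0 bound=2 product=13

Answer: 2 3 2 3 3 3 3 2 3 3 2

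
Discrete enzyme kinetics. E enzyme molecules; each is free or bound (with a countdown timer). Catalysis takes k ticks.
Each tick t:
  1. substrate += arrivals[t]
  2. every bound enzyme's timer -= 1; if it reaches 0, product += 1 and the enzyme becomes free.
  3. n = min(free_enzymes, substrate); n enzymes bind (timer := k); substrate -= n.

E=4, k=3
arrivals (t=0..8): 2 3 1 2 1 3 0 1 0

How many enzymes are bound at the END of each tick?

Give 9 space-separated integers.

Answer: 2 4 4 4 4 4 4 4 4

Derivation:
t=0: arr=2 -> substrate=0 bound=2 product=0
t=1: arr=3 -> substrate=1 bound=4 product=0
t=2: arr=1 -> substrate=2 bound=4 product=0
t=3: arr=2 -> substrate=2 bound=4 product=2
t=4: arr=1 -> substrate=1 bound=4 product=4
t=5: arr=3 -> substrate=4 bound=4 product=4
t=6: arr=0 -> substrate=2 bound=4 product=6
t=7: arr=1 -> substrate=1 bound=4 product=8
t=8: arr=0 -> substrate=1 bound=4 product=8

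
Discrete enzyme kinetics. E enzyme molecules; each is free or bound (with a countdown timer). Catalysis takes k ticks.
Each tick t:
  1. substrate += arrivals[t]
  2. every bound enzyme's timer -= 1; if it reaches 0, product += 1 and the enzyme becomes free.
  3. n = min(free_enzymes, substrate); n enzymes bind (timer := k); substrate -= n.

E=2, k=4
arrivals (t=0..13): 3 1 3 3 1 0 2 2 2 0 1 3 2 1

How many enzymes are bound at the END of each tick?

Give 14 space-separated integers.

Answer: 2 2 2 2 2 2 2 2 2 2 2 2 2 2

Derivation:
t=0: arr=3 -> substrate=1 bound=2 product=0
t=1: arr=1 -> substrate=2 bound=2 product=0
t=2: arr=3 -> substrate=5 bound=2 product=0
t=3: arr=3 -> substrate=8 bound=2 product=0
t=4: arr=1 -> substrate=7 bound=2 product=2
t=5: arr=0 -> substrate=7 bound=2 product=2
t=6: arr=2 -> substrate=9 bound=2 product=2
t=7: arr=2 -> substrate=11 bound=2 product=2
t=8: arr=2 -> substrate=11 bound=2 product=4
t=9: arr=0 -> substrate=11 bound=2 product=4
t=10: arr=1 -> substrate=12 bound=2 product=4
t=11: arr=3 -> substrate=15 bound=2 product=4
t=12: arr=2 -> substrate=15 bound=2 product=6
t=13: arr=1 -> substrate=16 bound=2 product=6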